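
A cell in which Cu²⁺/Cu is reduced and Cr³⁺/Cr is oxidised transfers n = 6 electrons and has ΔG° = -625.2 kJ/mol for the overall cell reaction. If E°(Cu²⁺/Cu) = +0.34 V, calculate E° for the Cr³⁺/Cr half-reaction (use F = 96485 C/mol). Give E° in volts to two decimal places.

E°cell = −ΔG°/(nF) = −(-625.2×10³)/((6)(96485)) = +1.080 V.
Since Cu²⁺/Cu is the cathode and Cr³⁺/Cr the anode, E°cell = E°(Cu²⁺/Cu) − E°(Cr³⁺/Cr).
So E°(Cr³⁺/Cr) = E°(Cu²⁺/Cu) − E°cell = (+0.34) − (+1.080) = -0.74 V.

-0.74 V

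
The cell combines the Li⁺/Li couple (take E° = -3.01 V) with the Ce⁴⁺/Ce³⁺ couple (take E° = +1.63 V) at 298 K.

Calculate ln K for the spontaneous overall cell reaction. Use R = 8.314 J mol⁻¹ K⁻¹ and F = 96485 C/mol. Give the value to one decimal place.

Cathode: Ce⁴⁺/Ce³⁺; anode: Li⁺/Li. E°cell = (+1.63) − (-3.01) = +4.64 V, with n = 1.
ΔG° = −nFE° = −RT ln K, so ln K = nFE°/(RT) = (1)(96485)(+4.64) / ((8.314)(298)) = 180.697.

180.7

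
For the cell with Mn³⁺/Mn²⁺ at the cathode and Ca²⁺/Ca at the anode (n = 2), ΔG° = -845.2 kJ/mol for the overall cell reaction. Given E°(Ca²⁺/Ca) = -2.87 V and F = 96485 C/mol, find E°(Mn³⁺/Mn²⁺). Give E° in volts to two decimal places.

E°cell = −ΔG°/(nF) = −(-845.2×10³)/((2)(96485)) = +4.380 V.
Since Mn³⁺/Mn²⁺ is the cathode and Ca²⁺/Ca the anode, E°cell = E°(Mn³⁺/Mn²⁺) − E°(Ca²⁺/Ca).
So E°(Mn³⁺/Mn²⁺) = E°cell + E°(Ca²⁺/Ca) = +4.380 + (-2.87) = +1.51 V.

+1.51 V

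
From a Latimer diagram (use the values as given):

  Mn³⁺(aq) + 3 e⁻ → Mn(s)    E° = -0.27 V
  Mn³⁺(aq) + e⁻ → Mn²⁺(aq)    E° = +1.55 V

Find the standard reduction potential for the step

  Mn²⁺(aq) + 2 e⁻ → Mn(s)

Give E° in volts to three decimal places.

Sequential free energies add, so n₃E°₃ = n₁E°₁ + n₂E°₂.
With n₃ = 3, and the known step contributing 1×(+1.55) V, the unknown satisfies 2·E° = 3×(-0.27) − 1×(+1.55) = -2.360.
E° = -2.360 / 2 = -1.180 V.

-1.180 V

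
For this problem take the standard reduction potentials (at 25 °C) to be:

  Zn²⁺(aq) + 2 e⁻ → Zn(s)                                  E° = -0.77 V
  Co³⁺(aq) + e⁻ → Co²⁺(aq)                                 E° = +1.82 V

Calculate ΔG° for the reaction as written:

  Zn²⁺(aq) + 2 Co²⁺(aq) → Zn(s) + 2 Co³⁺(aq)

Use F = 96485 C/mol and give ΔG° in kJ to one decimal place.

+499.8 kJ

As written, Zn²⁺/Zn is reduced (cathode) and Co³⁺/Co²⁺ is oxidised (anode), so E°cell = (-0.77) − (+1.82) = -2.59 V.
Balancing electrons gives n = 2.
ΔG° = −nFE° = −(2)(96485)(-2.59) = 499,792 J = +499.8 kJ.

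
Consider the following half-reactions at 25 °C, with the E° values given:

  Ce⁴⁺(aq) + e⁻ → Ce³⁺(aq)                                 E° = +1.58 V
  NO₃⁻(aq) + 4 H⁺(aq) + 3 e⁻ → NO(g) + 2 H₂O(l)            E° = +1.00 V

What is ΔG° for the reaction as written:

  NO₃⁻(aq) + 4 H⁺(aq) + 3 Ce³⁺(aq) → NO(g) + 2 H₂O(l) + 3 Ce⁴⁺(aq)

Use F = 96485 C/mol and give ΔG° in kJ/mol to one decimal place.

+167.9 kJ/mol

As written, NO₃⁻/NO is reduced (cathode) and Ce⁴⁺/Ce³⁺ is oxidised (anode), so E°cell = (+1.00) − (+1.58) = -0.58 V.
Balancing electrons gives n = 3.
ΔG° = −nFE° = −(3)(96485)(-0.58) = 167,884 J = +167.9 kJ/mol.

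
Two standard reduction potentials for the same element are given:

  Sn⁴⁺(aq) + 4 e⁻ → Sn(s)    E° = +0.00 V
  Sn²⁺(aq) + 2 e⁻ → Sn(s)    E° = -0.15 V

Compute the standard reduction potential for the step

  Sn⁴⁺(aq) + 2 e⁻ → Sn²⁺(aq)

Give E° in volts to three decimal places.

Sequential free energies add, so n₃E°₃ = n₁E°₁ + n₂E°₂.
With n₃ = 4, and the known step contributing 2×(-0.15) V, the unknown satisfies 2·E° = 4×(+0.00) − 2×(-0.15) = +0.300.
E° = +0.300 / 2 = +0.150 V.

+0.150 V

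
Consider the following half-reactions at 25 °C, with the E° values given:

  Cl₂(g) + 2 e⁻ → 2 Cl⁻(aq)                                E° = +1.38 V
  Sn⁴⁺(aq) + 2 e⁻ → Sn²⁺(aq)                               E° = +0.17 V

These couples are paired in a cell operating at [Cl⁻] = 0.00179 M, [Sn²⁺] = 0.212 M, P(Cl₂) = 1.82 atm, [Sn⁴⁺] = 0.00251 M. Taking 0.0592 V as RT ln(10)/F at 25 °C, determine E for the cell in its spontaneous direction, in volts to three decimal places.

Cl₂/Cl⁻ is the cathode (higher E°), Sn⁴⁺/Sn²⁺ the anode: E°cell = +1.38 − (+0.17) = +1.21 V, n = 2.
Overall: Cl₂(g) + Sn²⁺(aq) → 2 Cl⁻(aq) + Sn⁴⁺(aq)
Q = [Cl⁻]^2·[Sn⁴⁺] / (P(Cl₂)·[Sn²⁺]); log Q = -7.681.
E = E° − (0.0592/n) log Q = +1.21 − (0.0592/2)(-7.681) = +1.437 V.

+1.437 V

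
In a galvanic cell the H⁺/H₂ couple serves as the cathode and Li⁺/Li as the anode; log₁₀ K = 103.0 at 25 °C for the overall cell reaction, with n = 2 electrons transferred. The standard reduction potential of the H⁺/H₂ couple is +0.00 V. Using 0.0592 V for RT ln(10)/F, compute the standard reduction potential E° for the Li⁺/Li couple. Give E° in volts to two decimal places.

E°cell = (0.0592/n)·log K = (0.0592/2)(103.0) = +3.049 V.
Since H⁺/H₂ is the cathode and Li⁺/Li the anode, E°cell = E°(H⁺/H₂) − E°(Li⁺/Li).
So E°(Li⁺/Li) = E°(H⁺/H₂) − E°cell = (+0.00) − (+3.049) = -3.05 V.

-3.05 V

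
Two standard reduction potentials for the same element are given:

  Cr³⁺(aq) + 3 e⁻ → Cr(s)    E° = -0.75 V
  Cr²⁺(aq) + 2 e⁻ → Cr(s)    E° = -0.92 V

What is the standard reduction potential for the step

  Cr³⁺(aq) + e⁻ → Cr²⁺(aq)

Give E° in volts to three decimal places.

Sequential free energies add, so n₃E°₃ = n₁E°₁ + n₂E°₂.
With n₃ = 3, and the known step contributing 2×(-0.92) V, the unknown satisfies 1·E° = 3×(-0.75) − 2×(-0.92) = -0.410.
E° = -0.410 / 1 = -0.410 V.

-0.410 V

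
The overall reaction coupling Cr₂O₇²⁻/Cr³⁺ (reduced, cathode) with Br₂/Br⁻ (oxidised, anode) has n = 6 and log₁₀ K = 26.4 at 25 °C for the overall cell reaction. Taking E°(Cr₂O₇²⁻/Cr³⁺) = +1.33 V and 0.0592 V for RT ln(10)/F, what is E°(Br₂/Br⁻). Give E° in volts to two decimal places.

+1.07 V

E°cell = (0.0592/n)·log K = (0.0592/6)(26.4) = +0.260 V.
Since Cr₂O₇²⁻/Cr³⁺ is the cathode and Br₂/Br⁻ the anode, E°cell = E°(Cr₂O₇²⁻/Cr³⁺) − E°(Br₂/Br⁻).
So E°(Br₂/Br⁻) = E°(Cr₂O₇²⁻/Cr³⁺) − E°cell = (+1.33) − (+0.260) = +1.07 V.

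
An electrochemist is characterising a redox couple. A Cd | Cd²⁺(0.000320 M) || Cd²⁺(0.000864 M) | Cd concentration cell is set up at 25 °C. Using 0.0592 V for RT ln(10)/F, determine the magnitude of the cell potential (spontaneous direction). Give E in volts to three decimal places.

For a concentration cell E°cell = 0. The 0.000864 M side is the cathode (reduction is favoured where [Cd²⁺] is higher).
With n = 2, E = −(0.0592/2) log([Cd²⁺]ₐₙ/[Cd²⁺]꜀ₐₜ) = −(0.0592/2) log(0.00032/0.000864) = −(0.0592/2)(-0.431) = +0.013 V.

+0.013 V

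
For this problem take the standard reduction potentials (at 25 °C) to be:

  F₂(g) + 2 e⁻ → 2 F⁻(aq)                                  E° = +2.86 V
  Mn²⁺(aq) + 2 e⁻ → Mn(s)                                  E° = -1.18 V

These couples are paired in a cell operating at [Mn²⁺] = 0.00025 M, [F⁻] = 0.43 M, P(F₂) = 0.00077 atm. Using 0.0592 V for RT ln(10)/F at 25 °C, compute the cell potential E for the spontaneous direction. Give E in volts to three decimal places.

+4.076 V

F₂/F⁻ is the cathode (higher E°), Mn²⁺/Mn the anode: E°cell = +2.86 − (-1.18) = +4.04 V, n = 2.
Overall: F₂(g) + Mn(s) → 2 F⁻(aq) + Mn²⁺(aq)
Q = [F⁻]^2·[Mn²⁺] / (P(F₂)); log Q = -1.222.
E = E° − (0.0592/n) log Q = +4.04 − (0.0592/2)(-1.222) = +4.076 V.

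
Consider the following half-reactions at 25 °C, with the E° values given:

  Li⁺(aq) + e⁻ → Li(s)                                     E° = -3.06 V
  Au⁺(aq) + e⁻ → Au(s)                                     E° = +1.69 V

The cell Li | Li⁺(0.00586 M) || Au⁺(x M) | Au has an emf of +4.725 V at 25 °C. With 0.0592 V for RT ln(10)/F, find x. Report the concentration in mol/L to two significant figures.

0.0022 M

Au⁺/Au is the cathode, Li⁺/Li the anode: E°cell = +4.75 V, n = 1.
Overall reaction: Au⁺(aq) + Li(s) → Au(s) + Li⁺(aq); Q = [Li⁺]^1/[Au⁺]^1.
From E = E° − (0.0592/n) log Q: log Q = (E° − E)·n/0.0592 = (+4.75 − (+4.725))·1/0.0592 = 0.4223.
So 1·log[Au⁺] = 1·log(0.00586) − log Q = -2.2321 − (0.4223) = -2.6544; [Au⁺] = 10^(-2.6544) ≈ 0.0022 M.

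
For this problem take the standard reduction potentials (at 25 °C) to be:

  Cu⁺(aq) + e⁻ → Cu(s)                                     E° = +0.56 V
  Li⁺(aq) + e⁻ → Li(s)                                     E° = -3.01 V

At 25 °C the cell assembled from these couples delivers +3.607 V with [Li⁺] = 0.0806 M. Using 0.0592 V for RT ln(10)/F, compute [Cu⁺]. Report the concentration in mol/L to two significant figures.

0.34 M

Cu⁺/Cu is the cathode, Li⁺/Li the anode: E°cell = +3.57 V, n = 1.
Overall reaction: Cu⁺(aq) + Li(s) → Cu(s) + Li⁺(aq); Q = [Li⁺]^1/[Cu⁺]^1.
From E = E° − (0.0592/n) log Q: log Q = (E° − E)·n/0.0592 = (+3.57 − (+3.607))·1/0.0592 = -0.6250.
So 1·log[Cu⁺] = 1·log(0.0806) − log Q = -1.0937 − (-0.6250) = -0.4687; [Cu⁺] = 10^(-0.4687) ≈ 0.34 M.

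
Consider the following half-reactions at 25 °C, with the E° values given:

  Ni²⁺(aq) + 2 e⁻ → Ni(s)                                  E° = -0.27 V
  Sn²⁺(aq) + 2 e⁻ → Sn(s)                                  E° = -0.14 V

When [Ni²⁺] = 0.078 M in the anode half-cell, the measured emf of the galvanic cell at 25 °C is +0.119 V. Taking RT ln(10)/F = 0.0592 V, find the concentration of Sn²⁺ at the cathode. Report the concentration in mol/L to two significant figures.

Sn²⁺/Sn is the cathode, Ni²⁺/Ni the anode: E°cell = +0.13 V, n = 2.
Overall reaction: Sn²⁺(aq) + Ni(s) → Sn(s) + Ni²⁺(aq); Q = [Ni²⁺]^1/[Sn²⁺]^1.
From E = E° − (0.0592/n) log Q: log Q = (E° − E)·n/0.0592 = (+0.13 − (+0.119))·2/0.0592 = 0.3716.
So 1·log[Sn²⁺] = 1·log(0.078) − log Q = -1.1079 − (0.3716) = -1.4795; [Sn²⁺] = 10^(-1.4795) ≈ 0.033 M.

0.033 M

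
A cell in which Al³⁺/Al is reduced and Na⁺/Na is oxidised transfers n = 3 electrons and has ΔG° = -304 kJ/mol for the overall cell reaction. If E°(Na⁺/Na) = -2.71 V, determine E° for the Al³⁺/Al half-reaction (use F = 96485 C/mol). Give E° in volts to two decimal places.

E°cell = −ΔG°/(nF) = −(-304×10³)/((3)(96485)) = +1.050 V.
Since Al³⁺/Al is the cathode and Na⁺/Na the anode, E°cell = E°(Al³⁺/Al) − E°(Na⁺/Na).
So E°(Al³⁺/Al) = E°cell + E°(Na⁺/Na) = +1.050 + (-2.71) = -1.66 V.

-1.66 V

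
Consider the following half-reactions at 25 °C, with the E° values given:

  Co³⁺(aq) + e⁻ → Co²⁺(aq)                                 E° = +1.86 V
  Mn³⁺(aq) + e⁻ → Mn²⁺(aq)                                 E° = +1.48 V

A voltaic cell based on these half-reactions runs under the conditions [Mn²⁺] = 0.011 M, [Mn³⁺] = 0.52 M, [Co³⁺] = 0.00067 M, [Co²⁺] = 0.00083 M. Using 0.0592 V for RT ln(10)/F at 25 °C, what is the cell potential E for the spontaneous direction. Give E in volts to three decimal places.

Co³⁺/Co²⁺ is the cathode (higher E°), Mn³⁺/Mn²⁺ the anode: E°cell = +1.86 − (+1.48) = +0.38 V, n = 1.
Overall: Co³⁺(aq) + Mn²⁺(aq) → Co²⁺(aq) + Mn³⁺(aq)
Q = [Co²⁺]·[Mn³⁺] / ([Co³⁺]·[Mn²⁺]); log Q = 1.768.
E = E° − (0.0592/n) log Q = +0.38 − (0.0592/1)(1.768) = +0.275 V.

+0.275 V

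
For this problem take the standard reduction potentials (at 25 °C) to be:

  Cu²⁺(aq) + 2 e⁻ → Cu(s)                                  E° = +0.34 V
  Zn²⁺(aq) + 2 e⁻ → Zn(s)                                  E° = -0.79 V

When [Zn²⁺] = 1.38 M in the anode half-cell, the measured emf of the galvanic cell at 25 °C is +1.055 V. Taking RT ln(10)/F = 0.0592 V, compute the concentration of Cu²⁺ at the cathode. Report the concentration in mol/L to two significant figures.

Cu²⁺/Cu is the cathode, Zn²⁺/Zn the anode: E°cell = +1.13 V, n = 2.
Overall reaction: Cu²⁺(aq) + Zn(s) → Cu(s) + Zn²⁺(aq); Q = [Zn²⁺]^1/[Cu²⁺]^1.
From E = E° − (0.0592/n) log Q: log Q = (E° − E)·n/0.0592 = (+1.13 − (+1.055))·2/0.0592 = 2.5338.
So 1·log[Cu²⁺] = 1·log(1.38) − log Q = 0.1399 − (2.5338) = -2.3939; [Cu²⁺] = 10^(-2.3939) ≈ 0.0040 M.

0.0040 M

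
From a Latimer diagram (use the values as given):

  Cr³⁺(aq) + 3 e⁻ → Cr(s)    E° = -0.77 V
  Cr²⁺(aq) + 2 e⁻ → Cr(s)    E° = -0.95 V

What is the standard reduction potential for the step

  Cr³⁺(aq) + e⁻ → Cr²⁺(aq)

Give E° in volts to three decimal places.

-0.410 V

Sequential free energies add, so n₃E°₃ = n₁E°₁ + n₂E°₂.
With n₃ = 3, and the known step contributing 2×(-0.95) V, the unknown satisfies 1·E° = 3×(-0.77) − 2×(-0.95) = -0.410.
E° = -0.410 / 1 = -0.410 V.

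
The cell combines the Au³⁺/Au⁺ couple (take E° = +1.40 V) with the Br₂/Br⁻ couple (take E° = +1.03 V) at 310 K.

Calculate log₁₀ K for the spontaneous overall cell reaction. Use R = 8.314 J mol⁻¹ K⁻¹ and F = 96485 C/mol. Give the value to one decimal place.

12.0

Cathode: Au³⁺/Au⁺; anode: Br₂/Br⁻. E°cell = (+1.40) − (+1.03) = +0.37 V, with n = 2.
ΔG° = −nFE° = −RT ln K, so ln K = nFE°/(RT) = (2)(96485)(+0.37) / ((8.314)(310)) = 27.703.
log₁₀ K = 27.703 / ln 10 = 12.0.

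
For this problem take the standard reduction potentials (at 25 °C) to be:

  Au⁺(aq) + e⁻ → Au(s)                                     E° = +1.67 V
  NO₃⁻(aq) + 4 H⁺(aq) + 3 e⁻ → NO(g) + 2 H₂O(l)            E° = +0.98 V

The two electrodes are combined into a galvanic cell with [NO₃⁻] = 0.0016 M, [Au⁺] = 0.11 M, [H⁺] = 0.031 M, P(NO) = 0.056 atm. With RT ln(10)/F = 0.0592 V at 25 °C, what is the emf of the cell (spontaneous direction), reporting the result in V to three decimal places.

Au⁺/Au is the cathode (higher E°), NO₃⁻/NO the anode: E°cell = +1.67 − (+0.98) = +0.69 V, n = 3.
Overall: 3 Au⁺(aq) + NO(g) + 2 H₂O(l) → 3 Au(s) + NO₃⁻(aq) + 4 H⁺(aq)
Q = [NO₃⁻]·[H⁺]^4 / ([Au⁺]^3·P(NO)); log Q = -4.703.
E = E° − (0.0592/n) log Q = +0.69 − (0.0592/3)(-4.703) = +0.783 V.

+0.783 V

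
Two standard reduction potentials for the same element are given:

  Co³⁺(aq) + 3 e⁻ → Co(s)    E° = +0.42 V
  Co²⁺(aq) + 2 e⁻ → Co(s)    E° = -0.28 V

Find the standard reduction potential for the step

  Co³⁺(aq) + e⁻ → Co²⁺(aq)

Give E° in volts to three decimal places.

Sequential free energies add, so n₃E°₃ = n₁E°₁ + n₂E°₂.
With n₃ = 3, and the known step contributing 2×(-0.28) V, the unknown satisfies 1·E° = 3×(+0.42) − 2×(-0.28) = +1.820.
E° = +1.820 / 1 = +1.820 V.

+1.820 V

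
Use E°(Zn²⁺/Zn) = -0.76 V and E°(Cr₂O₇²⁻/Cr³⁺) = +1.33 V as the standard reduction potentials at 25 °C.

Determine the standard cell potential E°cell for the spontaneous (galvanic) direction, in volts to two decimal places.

The Cr₂O₇²⁻/Cr³⁺ couple has the higher reduction potential, so it is the cathode; Zn²⁺/Zn is oxidised at the anode.
E°cell = E°(cathode) − E°(anode) = (+1.33) − (-0.76) = +2.09 V.

+2.09 V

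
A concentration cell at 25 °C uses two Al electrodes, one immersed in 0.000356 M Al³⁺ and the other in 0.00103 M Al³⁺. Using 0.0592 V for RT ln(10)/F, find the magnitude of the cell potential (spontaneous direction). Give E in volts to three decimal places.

+0.009 V

For a concentration cell E°cell = 0. The 0.00103 M side is the cathode (reduction is favoured where [Al³⁺] is higher).
With n = 3, E = −(0.0592/3) log([Al³⁺]ₐₙ/[Al³⁺]꜀ₐₜ) = −(0.0592/3) log(0.000356/0.00103) = −(0.0592/3)(-0.461) = +0.009 V.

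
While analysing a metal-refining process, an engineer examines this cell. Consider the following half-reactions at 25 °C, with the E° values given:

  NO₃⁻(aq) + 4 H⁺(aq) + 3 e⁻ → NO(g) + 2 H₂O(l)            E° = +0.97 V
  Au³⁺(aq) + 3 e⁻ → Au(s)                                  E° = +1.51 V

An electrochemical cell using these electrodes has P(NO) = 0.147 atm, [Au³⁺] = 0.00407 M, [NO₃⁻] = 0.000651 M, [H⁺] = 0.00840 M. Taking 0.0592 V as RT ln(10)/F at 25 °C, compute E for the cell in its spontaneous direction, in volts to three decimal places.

+0.703 V

Au³⁺/Au is the cathode (higher E°), NO₃⁻/NO the anode: E°cell = +1.51 − (+0.97) = +0.54 V, n = 3.
Overall: Au³⁺(aq) + NO(g) + 2 H₂O(l) → Au(s) + NO₃⁻(aq) + 4 H⁺(aq)
Q = [NO₃⁻]·[H⁺]^4 / ([Au³⁺]·P(NO)); log Q = -8.266.
E = E° − (0.0592/n) log Q = +0.54 − (0.0592/3)(-8.266) = +0.703 V.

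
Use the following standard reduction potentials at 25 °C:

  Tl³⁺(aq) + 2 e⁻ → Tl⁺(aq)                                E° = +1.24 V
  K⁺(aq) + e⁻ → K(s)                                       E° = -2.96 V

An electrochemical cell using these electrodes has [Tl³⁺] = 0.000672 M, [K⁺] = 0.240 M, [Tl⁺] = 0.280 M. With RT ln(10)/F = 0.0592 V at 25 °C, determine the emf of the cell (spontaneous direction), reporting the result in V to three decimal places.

Tl³⁺/Tl⁺ is the cathode (higher E°), K⁺/K the anode: E°cell = +1.24 − (-2.96) = +4.20 V, n = 2.
Overall: Tl³⁺(aq) + 2 K(s) → Tl⁺(aq) + 2 K⁺(aq)
Q = [Tl⁺]·[K⁺]^2 / ([Tl³⁺]); log Q = 1.380.
E = E° − (0.0592/n) log Q = +4.20 − (0.0592/2)(1.380) = +4.159 V.

+4.159 V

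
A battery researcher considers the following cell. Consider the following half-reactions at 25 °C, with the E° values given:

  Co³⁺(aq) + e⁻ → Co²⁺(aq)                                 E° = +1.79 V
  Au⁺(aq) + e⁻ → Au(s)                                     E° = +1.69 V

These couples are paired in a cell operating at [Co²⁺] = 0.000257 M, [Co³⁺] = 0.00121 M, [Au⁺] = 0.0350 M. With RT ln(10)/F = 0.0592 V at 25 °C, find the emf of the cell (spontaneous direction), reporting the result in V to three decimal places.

Co³⁺/Co²⁺ is the cathode (higher E°), Au⁺/Au the anode: E°cell = +1.79 − (+1.69) = +0.10 V, n = 1.
Overall: Co³⁺(aq) + Au(s) → Co²⁺(aq) + Au⁺(aq)
Q = [Co²⁺]·[Au⁺] / ([Co³⁺]); log Q = -2.129.
E = E° − (0.0592/n) log Q = +0.10 − (0.0592/1)(-2.129) = +0.226 V.

+0.226 V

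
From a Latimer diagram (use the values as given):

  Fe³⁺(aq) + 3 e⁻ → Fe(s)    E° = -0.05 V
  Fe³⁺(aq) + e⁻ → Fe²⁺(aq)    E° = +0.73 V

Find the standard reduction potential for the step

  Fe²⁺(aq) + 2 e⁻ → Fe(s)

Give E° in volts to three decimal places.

Sequential free energies add, so n₃E°₃ = n₁E°₁ + n₂E°₂.
With n₃ = 3, and the known step contributing 1×(+0.73) V, the unknown satisfies 2·E° = 3×(-0.05) − 1×(+0.73) = -0.880.
E° = -0.880 / 2 = -0.440 V.

-0.440 V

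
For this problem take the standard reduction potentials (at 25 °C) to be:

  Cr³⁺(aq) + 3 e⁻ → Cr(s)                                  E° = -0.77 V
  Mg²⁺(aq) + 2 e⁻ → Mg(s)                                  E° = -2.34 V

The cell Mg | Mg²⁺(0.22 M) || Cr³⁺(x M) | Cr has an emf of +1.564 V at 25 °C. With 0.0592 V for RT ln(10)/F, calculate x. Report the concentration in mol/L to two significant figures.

0.051 M

Cr³⁺/Cr is the cathode, Mg²⁺/Mg the anode: E°cell = +1.57 V, n = 6.
Overall reaction: 2 Cr³⁺(aq) + 3 Mg(s) → 2 Cr(s) + 3 Mg²⁺(aq); Q = [Mg²⁺]^3/[Cr³⁺]^2.
From E = E° − (0.0592/n) log Q: log Q = (E° − E)·n/0.0592 = (+1.57 − (+1.564))·6/0.0592 = 0.6081.
So 2·log[Cr³⁺] = 3·log(0.22) − log Q = -1.9727 − (0.6081) = -2.5808; log[Cr³⁺] = -2.5808 / 2 = -1.2904; [Cr³⁺] = 10^(-1.2904) ≈ 0.051 M.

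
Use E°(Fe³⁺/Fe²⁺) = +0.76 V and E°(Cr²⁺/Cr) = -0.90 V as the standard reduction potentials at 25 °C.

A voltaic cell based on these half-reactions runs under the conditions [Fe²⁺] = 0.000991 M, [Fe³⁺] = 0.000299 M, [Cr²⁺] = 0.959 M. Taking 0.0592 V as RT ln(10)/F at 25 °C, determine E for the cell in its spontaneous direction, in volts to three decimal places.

Fe³⁺/Fe²⁺ is the cathode (higher E°), Cr²⁺/Cr the anode: E°cell = +0.76 − (-0.90) = +1.66 V, n = 2.
Overall: 2 Fe³⁺(aq) + Cr(s) → 2 Fe²⁺(aq) + Cr²⁺(aq)
Q = [Fe²⁺]^2·[Cr²⁺] / ([Fe³⁺]^2); log Q = 1.023.
E = E° − (0.0592/n) log Q = +1.66 − (0.0592/2)(1.023) = +1.630 V.

+1.630 V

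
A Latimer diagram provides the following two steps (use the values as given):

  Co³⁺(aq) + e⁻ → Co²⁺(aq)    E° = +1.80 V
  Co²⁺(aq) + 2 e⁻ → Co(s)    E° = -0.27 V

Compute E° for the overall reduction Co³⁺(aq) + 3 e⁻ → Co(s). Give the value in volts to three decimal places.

Standard free energies of sequential steps add: ΔG°₃ = ΔG°₁ + ΔG°₂, so n₃E°₃ = n₁E°₁ + n₂E°₂.
E°₃ = (1×+1.80 + 2×-0.27) / 3 = (+1.260) / 3 = +0.420 V.

+0.420 V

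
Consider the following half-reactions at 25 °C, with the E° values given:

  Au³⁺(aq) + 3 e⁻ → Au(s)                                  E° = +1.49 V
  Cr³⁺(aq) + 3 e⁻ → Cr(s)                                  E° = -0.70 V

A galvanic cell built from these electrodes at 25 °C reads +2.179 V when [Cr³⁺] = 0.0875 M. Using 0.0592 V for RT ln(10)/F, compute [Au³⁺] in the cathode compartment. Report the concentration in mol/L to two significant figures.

0.024 M

Au³⁺/Au is the cathode, Cr³⁺/Cr the anode: E°cell = +2.19 V, n = 3.
Overall reaction: Au³⁺(aq) + Cr(s) → Au(s) + Cr³⁺(aq); Q = [Cr³⁺]^1/[Au³⁺]^1.
From E = E° − (0.0592/n) log Q: log Q = (E° − E)·n/0.0592 = (+2.19 − (+2.179))·3/0.0592 = 0.5574.
So 1·log[Au³⁺] = 1·log(0.0875) − log Q = -1.0580 − (0.5574) = -1.6154; [Au³⁺] = 10^(-1.6154) ≈ 0.024 M.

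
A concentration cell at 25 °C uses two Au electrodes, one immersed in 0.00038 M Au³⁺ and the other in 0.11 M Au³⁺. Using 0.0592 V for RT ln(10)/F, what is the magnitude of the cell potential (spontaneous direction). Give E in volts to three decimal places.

+0.049 V

For a concentration cell E°cell = 0. The 0.11 M side is the cathode (reduction is favoured where [Au³⁺] is higher).
With n = 3, E = −(0.0592/3) log([Au³⁺]ₐₙ/[Au³⁺]꜀ₐₜ) = −(0.0592/3) log(0.00038/0.11) = −(0.0592/3)(-2.462) = +0.049 V.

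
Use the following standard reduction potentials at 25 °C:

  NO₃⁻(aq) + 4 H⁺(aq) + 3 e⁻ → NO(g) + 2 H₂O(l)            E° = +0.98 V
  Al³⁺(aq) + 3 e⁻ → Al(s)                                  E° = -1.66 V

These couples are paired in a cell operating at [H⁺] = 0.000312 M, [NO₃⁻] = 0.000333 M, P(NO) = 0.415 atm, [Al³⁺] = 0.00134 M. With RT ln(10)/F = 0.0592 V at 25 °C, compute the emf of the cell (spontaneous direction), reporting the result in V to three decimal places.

NO₃⁻/NO is the cathode (higher E°), Al³⁺/Al the anode: E°cell = +0.98 − (-1.66) = +2.64 V, n = 3.
Overall: NO₃⁻(aq) + 4 H⁺(aq) + Al(s) → NO(g) + 2 H₂O(l) + Al³⁺(aq)
Q = P(NO)·[Al³⁺] / ([NO₃⁻]·[H⁺]^4); log Q = 14.246.
E = E° − (0.0592/n) log Q = +2.64 − (0.0592/3)(14.246) = +2.359 V.

+2.359 V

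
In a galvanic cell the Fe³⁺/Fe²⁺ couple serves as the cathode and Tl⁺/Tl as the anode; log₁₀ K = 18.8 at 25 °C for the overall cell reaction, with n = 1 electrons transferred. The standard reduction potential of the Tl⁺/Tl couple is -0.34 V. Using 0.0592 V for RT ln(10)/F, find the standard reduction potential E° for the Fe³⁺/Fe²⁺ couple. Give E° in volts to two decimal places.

E°cell = (0.0592/n)·log K = (0.0592/1)(18.8) = +1.113 V.
Since Fe³⁺/Fe²⁺ is the cathode and Tl⁺/Tl the anode, E°cell = E°(Fe³⁺/Fe²⁺) − E°(Tl⁺/Tl).
So E°(Fe³⁺/Fe²⁺) = E°cell + E°(Tl⁺/Tl) = +1.113 + (-0.34) = +0.77 V.

+0.77 V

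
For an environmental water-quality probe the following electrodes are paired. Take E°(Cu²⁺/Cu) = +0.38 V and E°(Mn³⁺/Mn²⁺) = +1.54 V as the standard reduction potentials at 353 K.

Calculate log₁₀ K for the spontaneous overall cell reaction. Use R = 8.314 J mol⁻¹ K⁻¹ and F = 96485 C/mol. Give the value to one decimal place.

33.1

Cathode: Mn³⁺/Mn²⁺; anode: Cu²⁺/Cu. E°cell = (+1.54) − (+0.38) = +1.16 V, with n = 2.
ΔG° = −nFE° = −RT ln K, so ln K = nFE°/(RT) = (2)(96485)(+1.16) / ((8.314)(353)) = 76.272.
log₁₀ K = 76.272 / ln 10 = 33.1.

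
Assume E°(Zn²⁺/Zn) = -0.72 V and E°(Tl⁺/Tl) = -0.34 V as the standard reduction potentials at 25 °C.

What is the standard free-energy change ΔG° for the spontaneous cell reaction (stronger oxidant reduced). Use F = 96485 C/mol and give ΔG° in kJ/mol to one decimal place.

Tl⁺/Tl (E° = -0.34 V) is the cathode; Zn²⁺/Zn (E° = -0.72 V) is the anode, so E°cell = +0.38 V.
Balancing electrons gives n = 2 (lcm of 1 and 2).
ΔG° = −nFE° = −(2)(96485)(+0.38) = -73,329 J = -73.3 kJ/mol.

-73.3 kJ/mol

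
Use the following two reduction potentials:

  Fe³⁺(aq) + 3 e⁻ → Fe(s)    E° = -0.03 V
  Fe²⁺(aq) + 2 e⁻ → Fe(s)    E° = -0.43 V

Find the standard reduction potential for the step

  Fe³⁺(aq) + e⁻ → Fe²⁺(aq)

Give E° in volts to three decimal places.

+0.770 V

Sequential free energies add, so n₃E°₃ = n₁E°₁ + n₂E°₂.
With n₃ = 3, and the known step contributing 2×(-0.43) V, the unknown satisfies 1·E° = 3×(-0.03) − 2×(-0.43) = +0.770.
E° = +0.770 / 1 = +0.770 V.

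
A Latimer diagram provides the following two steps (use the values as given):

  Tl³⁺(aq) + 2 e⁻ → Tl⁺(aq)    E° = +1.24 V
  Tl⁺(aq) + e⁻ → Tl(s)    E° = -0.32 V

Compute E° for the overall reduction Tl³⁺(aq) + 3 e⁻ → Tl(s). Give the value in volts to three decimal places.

+0.720 V

Adding the free-energy changes (−nFE°) of the two steps gives −n₃FE°₃ = −n₁FE°₁ − n₂FE°₂.
E°₃ = (2×+1.24 + 1×-0.32) / 3 = (+2.160) / 3 = +0.720 V.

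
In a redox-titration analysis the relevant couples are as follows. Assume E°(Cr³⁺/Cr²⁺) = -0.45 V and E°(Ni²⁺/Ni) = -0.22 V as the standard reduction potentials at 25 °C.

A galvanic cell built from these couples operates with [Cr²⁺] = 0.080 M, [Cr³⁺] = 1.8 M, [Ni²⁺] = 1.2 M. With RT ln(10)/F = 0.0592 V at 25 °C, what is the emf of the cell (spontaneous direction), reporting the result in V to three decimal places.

Ni²⁺/Ni is the cathode (higher E°), Cr³⁺/Cr²⁺ the anode: E°cell = -0.22 − (-0.45) = +0.23 V, n = 2.
Overall: Ni²⁺(aq) + 2 Cr²⁺(aq) → Ni(s) + 2 Cr³⁺(aq)
Q = [Cr³⁺]^2 / ([Ni²⁺]·[Cr²⁺]^2); log Q = 2.625.
E = E° − (0.0592/n) log Q = +0.23 − (0.0592/2)(2.625) = +0.152 V.

+0.152 V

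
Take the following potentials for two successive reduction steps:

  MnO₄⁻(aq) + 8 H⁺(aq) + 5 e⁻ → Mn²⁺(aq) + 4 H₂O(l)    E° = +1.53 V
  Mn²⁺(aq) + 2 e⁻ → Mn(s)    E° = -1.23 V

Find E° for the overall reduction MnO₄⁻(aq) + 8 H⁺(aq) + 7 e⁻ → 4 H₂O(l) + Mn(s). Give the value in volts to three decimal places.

Adding the free-energy changes (−nFE°) of the two steps gives −n₃FE°₃ = −n₁FE°₁ − n₂FE°₂.
E°₃ = (5×+1.53 + 2×-1.23) / 7 = (+5.190) / 7 = +0.741 V.

+0.741 V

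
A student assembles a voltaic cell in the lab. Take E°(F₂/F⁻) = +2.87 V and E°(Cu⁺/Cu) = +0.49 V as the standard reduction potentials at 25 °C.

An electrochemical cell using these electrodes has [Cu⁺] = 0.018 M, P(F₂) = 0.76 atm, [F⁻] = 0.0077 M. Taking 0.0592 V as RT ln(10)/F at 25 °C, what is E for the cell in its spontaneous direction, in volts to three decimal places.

F₂/F⁻ is the cathode (higher E°), Cu⁺/Cu the anode: E°cell = +2.87 − (+0.49) = +2.38 V, n = 2.
Overall: F₂(g) + 2 Cu(s) → 2 F⁻(aq) + 2 Cu⁺(aq)
Q = [F⁻]^2·[Cu⁺]^2 / (P(F₂)); log Q = -7.597.
E = E° − (0.0592/n) log Q = +2.38 − (0.0592/2)(-7.597) = +2.605 V.

+2.605 V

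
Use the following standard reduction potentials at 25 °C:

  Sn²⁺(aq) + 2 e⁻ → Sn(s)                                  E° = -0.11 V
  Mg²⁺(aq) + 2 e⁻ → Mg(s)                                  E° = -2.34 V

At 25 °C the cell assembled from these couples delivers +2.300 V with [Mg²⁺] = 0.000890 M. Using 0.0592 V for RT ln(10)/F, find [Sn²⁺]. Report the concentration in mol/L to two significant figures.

0.21 M

Sn²⁺/Sn is the cathode, Mg²⁺/Mg the anode: E°cell = +2.23 V, n = 2.
Overall reaction: Sn²⁺(aq) + Mg(s) → Sn(s) + Mg²⁺(aq); Q = [Mg²⁺]^1/[Sn²⁺]^1.
From E = E° − (0.0592/n) log Q: log Q = (E° − E)·n/0.0592 = (+2.23 − (+2.300))·2/0.0592 = -2.3649.
So 1·log[Sn²⁺] = 1·log(0.00089) − log Q = -3.0506 − (-2.3649) = -0.6857; [Sn²⁺] = 10^(-0.6857) ≈ 0.21 M.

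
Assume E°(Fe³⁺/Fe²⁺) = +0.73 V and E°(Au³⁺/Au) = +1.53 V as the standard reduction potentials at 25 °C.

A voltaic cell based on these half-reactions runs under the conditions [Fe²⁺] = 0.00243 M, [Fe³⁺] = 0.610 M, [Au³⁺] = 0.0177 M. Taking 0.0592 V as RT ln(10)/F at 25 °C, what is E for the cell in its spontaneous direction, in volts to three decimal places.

+0.623 V

Au³⁺/Au is the cathode (higher E°), Fe³⁺/Fe²⁺ the anode: E°cell = +1.53 − (+0.73) = +0.80 V, n = 3.
Overall: Au³⁺(aq) + 3 Fe²⁺(aq) → Au(s) + 3 Fe³⁺(aq)
Q = [Fe³⁺]^3 / ([Au³⁺]·[Fe²⁺]^3); log Q = 8.951.
E = E° − (0.0592/n) log Q = +0.80 − (0.0592/3)(8.951) = +0.623 V.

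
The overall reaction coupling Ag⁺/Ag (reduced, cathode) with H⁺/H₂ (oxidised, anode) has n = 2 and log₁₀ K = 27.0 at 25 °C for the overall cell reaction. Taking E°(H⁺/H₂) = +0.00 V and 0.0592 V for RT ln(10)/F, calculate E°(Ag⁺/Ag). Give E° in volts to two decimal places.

E°cell = (0.0592/n)·log K = (0.0592/2)(27.0) = +0.799 V.
Since Ag⁺/Ag is the cathode and H⁺/H₂ the anode, E°cell = E°(Ag⁺/Ag) − E°(H⁺/H₂).
So E°(Ag⁺/Ag) = E°cell + E°(H⁺/H₂) = +0.799 + (+0.00) = +0.80 V.

+0.80 V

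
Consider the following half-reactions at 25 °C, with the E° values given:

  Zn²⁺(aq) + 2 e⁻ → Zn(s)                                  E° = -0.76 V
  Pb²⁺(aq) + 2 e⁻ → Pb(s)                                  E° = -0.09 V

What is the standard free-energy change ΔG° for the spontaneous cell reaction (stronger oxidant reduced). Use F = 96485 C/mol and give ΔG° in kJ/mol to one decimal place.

-129.3 kJ/mol

Pb²⁺/Pb (E° = -0.09 V) is the cathode; Zn²⁺/Zn (E° = -0.76 V) is the anode, so E°cell = +0.67 V.
Balancing electrons gives n = 2 (lcm of 2 and 2).
ΔG° = −nFE° = −(2)(96485)(+0.67) = -129,290 J = -129.3 kJ/mol.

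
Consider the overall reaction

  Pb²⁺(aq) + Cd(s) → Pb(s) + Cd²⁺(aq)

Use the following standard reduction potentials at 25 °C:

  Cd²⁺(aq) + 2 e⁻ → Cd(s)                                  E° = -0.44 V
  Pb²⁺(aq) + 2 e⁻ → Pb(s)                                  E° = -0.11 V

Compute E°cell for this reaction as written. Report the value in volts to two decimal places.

+0.33 V

The Pb²⁺/Pb couple has the higher reduction potential, so it is the cathode; Cd²⁺/Cd is oxidised at the anode.
E°cell = E°(cathode) − E°(anode) = (-0.11) − (-0.44) = +0.33 V.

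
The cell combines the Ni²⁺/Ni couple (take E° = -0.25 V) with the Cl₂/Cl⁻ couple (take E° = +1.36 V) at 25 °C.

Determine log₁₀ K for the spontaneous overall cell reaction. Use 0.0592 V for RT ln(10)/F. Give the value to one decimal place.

54.4

Cathode: Cl₂/Cl⁻; anode: Ni²⁺/Ni. E°cell = +1.61 V, n = 2.
log K = nE°cell / 0.0592 = (2)(+1.61) / 0.0592 = 54.4.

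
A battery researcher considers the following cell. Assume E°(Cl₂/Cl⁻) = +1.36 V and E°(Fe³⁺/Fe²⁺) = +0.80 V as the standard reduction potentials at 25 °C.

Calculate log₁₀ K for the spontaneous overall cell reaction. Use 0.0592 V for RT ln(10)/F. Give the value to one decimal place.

Cathode: Cl₂/Cl⁻; anode: Fe³⁺/Fe²⁺. E°cell = +0.56 V, n = 2.
log K = nE°cell / 0.0592 = (2)(+0.56) / 0.0592 = 18.9.

18.9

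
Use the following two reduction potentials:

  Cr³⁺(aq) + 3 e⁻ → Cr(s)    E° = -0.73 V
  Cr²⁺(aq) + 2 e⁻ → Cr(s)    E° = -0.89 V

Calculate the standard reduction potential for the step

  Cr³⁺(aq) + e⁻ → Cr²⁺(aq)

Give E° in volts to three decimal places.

-0.410 V

Sequential free energies add, so n₃E°₃ = n₁E°₁ + n₂E°₂.
With n₃ = 3, and the known step contributing 2×(-0.89) V, the unknown satisfies 1·E° = 3×(-0.73) − 2×(-0.89) = -0.410.
E° = -0.410 / 1 = -0.410 V.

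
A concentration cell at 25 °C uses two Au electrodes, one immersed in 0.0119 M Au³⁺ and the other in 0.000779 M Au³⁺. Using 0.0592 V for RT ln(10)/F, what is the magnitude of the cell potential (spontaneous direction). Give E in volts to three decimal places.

+0.023 V

For a concentration cell E°cell = 0. The 0.0119 M side is the cathode (reduction is favoured where [Au³⁺] is higher).
With n = 3, E = −(0.0592/3) log([Au³⁺]ₐₙ/[Au³⁺]꜀ₐₜ) = −(0.0592/3) log(0.000779/0.0119) = −(0.0592/3)(-1.184) = +0.023 V.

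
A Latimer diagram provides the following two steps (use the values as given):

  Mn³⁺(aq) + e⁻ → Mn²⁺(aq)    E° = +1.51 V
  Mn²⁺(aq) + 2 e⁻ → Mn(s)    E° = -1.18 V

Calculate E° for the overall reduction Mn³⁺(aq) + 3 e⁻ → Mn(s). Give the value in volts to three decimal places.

Since ΔG° = −nFE° is additive over sequential reductions, n₃E°₃ = n₁E°₁ + n₂E°₂.
E°₃ = (1×+1.51 + 2×-1.18) / 3 = (-0.850) / 3 = -0.283 V.

-0.283 V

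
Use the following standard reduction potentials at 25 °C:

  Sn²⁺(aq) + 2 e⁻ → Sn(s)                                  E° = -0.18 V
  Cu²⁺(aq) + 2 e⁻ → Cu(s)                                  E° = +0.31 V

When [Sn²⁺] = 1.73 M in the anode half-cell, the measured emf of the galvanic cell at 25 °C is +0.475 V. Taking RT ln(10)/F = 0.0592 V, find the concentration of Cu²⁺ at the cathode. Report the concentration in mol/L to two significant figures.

0.54 M

Cu²⁺/Cu is the cathode, Sn²⁺/Sn the anode: E°cell = +0.49 V, n = 2.
Overall reaction: Cu²⁺(aq) + Sn(s) → Cu(s) + Sn²⁺(aq); Q = [Sn²⁺]^1/[Cu²⁺]^1.
From E = E° − (0.0592/n) log Q: log Q = (E° − E)·n/0.0592 = (+0.49 − (+0.475))·2/0.0592 = 0.5068.
So 1·log[Cu²⁺] = 1·log(1.73) − log Q = 0.2380 − (0.5068) = -0.2688; [Cu²⁺] = 10^(-0.2688) ≈ 0.54 M.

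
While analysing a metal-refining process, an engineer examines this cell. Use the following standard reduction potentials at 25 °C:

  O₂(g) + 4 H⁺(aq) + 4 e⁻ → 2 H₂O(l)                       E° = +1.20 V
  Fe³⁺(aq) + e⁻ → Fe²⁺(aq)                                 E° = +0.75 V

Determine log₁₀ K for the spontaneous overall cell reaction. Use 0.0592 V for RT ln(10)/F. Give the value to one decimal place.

30.4

Cathode: O₂/H₂O; anode: Fe³⁺/Fe²⁺. E°cell = +0.45 V, n = 4.
log K = nE°cell / 0.0592 = (4)(+0.45) / 0.0592 = 30.4.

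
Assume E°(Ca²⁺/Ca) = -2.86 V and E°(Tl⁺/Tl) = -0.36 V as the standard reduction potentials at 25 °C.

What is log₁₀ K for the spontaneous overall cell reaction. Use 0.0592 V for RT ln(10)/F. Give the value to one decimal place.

Cathode: Tl⁺/Tl; anode: Ca²⁺/Ca. E°cell = +2.50 V, n = 2.
log K = nE°cell / 0.0592 = (2)(+2.50) / 0.0592 = 84.5.

84.5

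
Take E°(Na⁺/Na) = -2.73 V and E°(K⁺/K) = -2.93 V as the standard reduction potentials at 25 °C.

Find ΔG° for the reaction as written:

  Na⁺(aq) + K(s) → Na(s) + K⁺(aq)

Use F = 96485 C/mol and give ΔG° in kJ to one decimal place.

As written, Na⁺/Na is reduced (cathode) and K⁺/K is oxidised (anode), so E°cell = (-2.73) − (-2.93) = +0.20 V.
Balancing electrons gives n = 1.
ΔG° = −nFE° = −(1)(96485)(+0.20) = -19,297 J = -19.3 kJ.

-19.3 kJ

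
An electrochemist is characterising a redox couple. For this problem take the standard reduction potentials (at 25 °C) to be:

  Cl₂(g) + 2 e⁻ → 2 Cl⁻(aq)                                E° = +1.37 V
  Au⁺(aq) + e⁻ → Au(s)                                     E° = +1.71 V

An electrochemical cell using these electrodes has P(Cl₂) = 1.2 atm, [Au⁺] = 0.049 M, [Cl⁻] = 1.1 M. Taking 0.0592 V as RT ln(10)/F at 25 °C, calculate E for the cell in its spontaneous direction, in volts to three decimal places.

+0.263 V

Au⁺/Au is the cathode (higher E°), Cl₂/Cl⁻ the anode: E°cell = +1.71 − (+1.37) = +0.34 V, n = 2.
Overall: 2 Au⁺(aq) + 2 Cl⁻(aq) → 2 Au(s) + Cl₂(g)
Q = P(Cl₂) / ([Au⁺]^2·[Cl⁻]^2); log Q = 2.616.
E = E° − (0.0592/n) log Q = +0.34 − (0.0592/2)(2.616) = +0.263 V.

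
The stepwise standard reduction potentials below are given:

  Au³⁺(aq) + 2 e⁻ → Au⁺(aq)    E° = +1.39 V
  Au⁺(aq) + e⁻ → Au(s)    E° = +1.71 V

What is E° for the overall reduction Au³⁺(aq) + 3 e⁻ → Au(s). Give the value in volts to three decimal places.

+1.497 V

Standard free energies of sequential steps add: ΔG°₃ = ΔG°₁ + ΔG°₂, so n₃E°₃ = n₁E°₁ + n₂E°₂.
E°₃ = (2×+1.39 + 1×+1.71) / 3 = (+4.490) / 3 = +1.497 V.
E° values themselves are not directly additive — weighting by electron count is essential.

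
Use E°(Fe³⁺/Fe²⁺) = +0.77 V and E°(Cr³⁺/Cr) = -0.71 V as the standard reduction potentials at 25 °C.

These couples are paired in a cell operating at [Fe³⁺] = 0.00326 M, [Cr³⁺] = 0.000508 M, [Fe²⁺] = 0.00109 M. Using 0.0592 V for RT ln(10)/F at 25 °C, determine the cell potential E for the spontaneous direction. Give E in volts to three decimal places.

+1.573 V

Fe³⁺/Fe²⁺ is the cathode (higher E°), Cr³⁺/Cr the anode: E°cell = +0.77 − (-0.71) = +1.48 V, n = 3.
Overall: 3 Fe³⁺(aq) + Cr(s) → 3 Fe²⁺(aq) + Cr³⁺(aq)
Q = [Fe²⁺]^3·[Cr³⁺] / ([Fe³⁺]^3); log Q = -4.722.
E = E° − (0.0592/n) log Q = +1.48 − (0.0592/3)(-4.722) = +1.573 V.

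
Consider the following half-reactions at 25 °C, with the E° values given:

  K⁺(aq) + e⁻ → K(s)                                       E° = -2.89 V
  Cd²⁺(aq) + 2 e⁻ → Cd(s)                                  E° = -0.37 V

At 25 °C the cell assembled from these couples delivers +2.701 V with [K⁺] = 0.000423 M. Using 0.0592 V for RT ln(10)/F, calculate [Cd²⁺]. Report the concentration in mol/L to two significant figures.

0.23 M

Cd²⁺/Cd is the cathode, K⁺/K the anode: E°cell = +2.52 V, n = 2.
Overall reaction: Cd²⁺(aq) + 2 K(s) → Cd(s) + 2 K⁺(aq); Q = [K⁺]^2/[Cd²⁺]^1.
From E = E° − (0.0592/n) log Q: log Q = (E° − E)·n/0.0592 = (+2.52 − (+2.701))·2/0.0592 = -6.1149.
So 1·log[Cd²⁺] = 2·log(0.000423) − log Q = -6.7473 − (-6.1149) = -0.6324; [Cd²⁺] = 10^(-0.6324) ≈ 0.23 M.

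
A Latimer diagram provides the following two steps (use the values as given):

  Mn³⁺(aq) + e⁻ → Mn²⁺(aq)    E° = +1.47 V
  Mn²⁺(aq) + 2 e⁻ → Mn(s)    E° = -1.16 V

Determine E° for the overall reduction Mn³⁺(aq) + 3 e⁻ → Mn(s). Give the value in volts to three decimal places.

-0.283 V

Standard free energies of sequential steps add: ΔG°₃ = ΔG°₁ + ΔG°₂, so n₃E°₃ = n₁E°₁ + n₂E°₂.
E°₃ = (1×+1.47 + 2×-1.16) / 3 = (-0.850) / 3 = -0.283 V.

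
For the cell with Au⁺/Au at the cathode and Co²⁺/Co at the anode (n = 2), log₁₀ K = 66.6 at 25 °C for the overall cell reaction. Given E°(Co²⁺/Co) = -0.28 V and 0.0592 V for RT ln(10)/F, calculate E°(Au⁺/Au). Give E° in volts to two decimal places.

E°cell = (0.0592/n)·log K = (0.0592/2)(66.6) = +1.971 V.
Since Au⁺/Au is the cathode and Co²⁺/Co the anode, E°cell = E°(Au⁺/Au) − E°(Co²⁺/Co).
So E°(Au⁺/Au) = E°cell + E°(Co²⁺/Co) = +1.971 + (-0.28) = +1.69 V.

+1.69 V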